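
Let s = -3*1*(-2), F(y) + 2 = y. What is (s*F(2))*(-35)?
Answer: 0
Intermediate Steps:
F(y) = -2 + y
s = 6 (s = -3*(-2) = 6)
(s*F(2))*(-35) = (6*(-2 + 2))*(-35) = (6*0)*(-35) = 0*(-35) = 0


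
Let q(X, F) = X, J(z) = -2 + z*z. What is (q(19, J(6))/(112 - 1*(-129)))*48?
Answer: 912/241 ≈ 3.7842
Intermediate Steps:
J(z) = -2 + z²
(q(19, J(6))/(112 - 1*(-129)))*48 = (19/(112 - 1*(-129)))*48 = (19/(112 + 129))*48 = (19/241)*48 = 912/241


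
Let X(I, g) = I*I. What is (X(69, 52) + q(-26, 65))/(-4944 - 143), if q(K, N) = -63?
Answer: -4698/5087 ≈ -0.92353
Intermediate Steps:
X(I, g) = I**2
(X(69, 52) + q(-26, 65))/(-4944 - 143) = (69**2 - 63)/(-4944 - 143) = (4761 - 63)/(-5087) = 4698*(-1/5087) = -4698/5087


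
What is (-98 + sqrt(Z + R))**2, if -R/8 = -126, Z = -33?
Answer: 10579 - 980*sqrt(39) ≈ 4458.9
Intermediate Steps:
R = 1008 (R = -8*(-126) = 1008)
(-98 + sqrt(Z + R))**2 = (-98 + sqrt(-33 + 1008))**2 = (-98 + sqrt(975))**2 = (-98 + 5*sqrt(39))**2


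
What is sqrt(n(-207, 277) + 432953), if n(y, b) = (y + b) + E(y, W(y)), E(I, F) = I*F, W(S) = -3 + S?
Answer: sqrt(476493) ≈ 690.29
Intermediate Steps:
E(I, F) = F*I
n(y, b) = b + y + y*(-3 + y) (n(y, b) = (y + b) + (-3 + y)*y = (b + y) + y*(-3 + y) = b + y + y*(-3 + y))
sqrt(n(-207, 277) + 432953) = sqrt((277 - 207 - 207*(-3 - 207)) + 432953) = sqrt((277 - 207 - 207*(-210)) + 432953) = sqrt((277 - 207 + 43470) + 432953) = sqrt(43540 + 432953) = sqrt(476493)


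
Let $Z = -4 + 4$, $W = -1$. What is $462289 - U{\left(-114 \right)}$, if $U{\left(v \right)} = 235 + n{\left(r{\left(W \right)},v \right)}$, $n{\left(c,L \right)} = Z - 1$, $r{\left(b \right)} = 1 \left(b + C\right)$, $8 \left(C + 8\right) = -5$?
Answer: $462055$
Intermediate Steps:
$C = - \frac{69}{8}$ ($C = -8 + \frac{1}{8} \left(-5\right) = -8 - \frac{5}{8} = - \frac{69}{8} \approx -8.625$)
$Z = 0$
$r{\left(b \right)} = - \frac{69}{8} + b$ ($r{\left(b \right)} = 1 \left(b - \frac{69}{8}\right) = 1 \left(- \frac{69}{8} + b\right) = - \frac{69}{8} + b$)
$n{\left(c,L \right)} = -1$ ($n{\left(c,L \right)} = 0 - 1 = -1$)
$U{\left(v \right)} = 234$ ($U{\left(v \right)} = 235 - 1 = 234$)
$462289 - U{\left(-114 \right)} = 462289 - 234 = 462055$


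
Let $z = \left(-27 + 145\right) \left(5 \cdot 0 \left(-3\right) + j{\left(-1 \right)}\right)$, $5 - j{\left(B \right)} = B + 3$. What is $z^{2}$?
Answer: $125316$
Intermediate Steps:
$j{\left(B \right)} = 2 - B$ ($j{\left(B \right)} = 5 - \left(B + 3\right) = 5 - \left(3 + B\right) = 2 - B$)
$z = 354$ ($z = \left(-27 + 145\right) \left(5 \cdot 0 \left(-3\right) + \left(2 - -1\right)\right) = 118 \left(0 \left(-3\right) + \left(2 + 1\right)\right) = 118 \left(0 + 3\right) = 118 \cdot 3 = 354$)
$z^{2} = 354^{2} = 125316$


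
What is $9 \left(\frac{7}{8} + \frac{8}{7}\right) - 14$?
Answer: $\frac{233}{56} \approx 4.1607$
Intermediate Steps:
$9 \left(\frac{7}{8} + \frac{8}{7}\right) - 14 = 9 \cdot \frac{113}{56} - 14 = \frac{1017}{56} - 14 = \frac{233}{56}$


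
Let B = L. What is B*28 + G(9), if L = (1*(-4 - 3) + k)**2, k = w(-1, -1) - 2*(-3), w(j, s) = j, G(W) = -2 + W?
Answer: 119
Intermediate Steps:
k = 5 (k = -1 - 2*(-3) = -1 + 6 = 5)
L = 4 (L = (1*(-4 - 3) + 5)**2 = (1*(-7) + 5)**2 = (-7 + 5)**2 = (-2)**2 = 4)
B = 4
B*28 + G(9) = 4*28 + (-2 + 9) = 112 + 7 = 119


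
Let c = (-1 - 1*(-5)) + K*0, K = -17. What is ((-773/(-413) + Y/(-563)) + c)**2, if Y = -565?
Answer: 2555585904400/54065085361 ≈ 47.269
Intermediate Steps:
c = 4 (c = (-1 - 1*(-5)) - 17*0 = (-1 + 5) + 0 = 4 + 0 = 4)
((-773/(-413) + Y/(-563)) + c)**2 = ((-773/(-413) - 565/(-563)) + 4)**2 = ((-773*(-1/413) - 565*(-1/563)) + 4)**2 = ((773/413 + 565/563) + 4)**2 = (668544/232519 + 4)**2 = (1598620/232519)**2 = 2555585904400/54065085361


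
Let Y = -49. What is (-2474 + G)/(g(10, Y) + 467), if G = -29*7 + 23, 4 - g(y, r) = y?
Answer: -2654/461 ≈ -5.7570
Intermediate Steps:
g(y, r) = 4 - y
G = -180 (G = -203 + 23 = -180)
(-2474 + G)/(g(10, Y) + 467) = (-2474 - 180)/((4 - 1*10) + 467) = -2654/((4 - 10) + 467) = -2654/(-6 + 467) = -2654/461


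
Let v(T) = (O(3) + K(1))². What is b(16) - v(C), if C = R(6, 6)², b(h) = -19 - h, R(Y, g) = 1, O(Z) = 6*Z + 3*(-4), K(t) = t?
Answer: -84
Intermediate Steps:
O(Z) = -12 + 6*Z (O(Z) = 6*Z - 12 = -12 + 6*Z)
C = 1 (C = 1² = 1)
v(T) = 49 (v(T) = ((-12 + 6*3) + 1)² = ((-12 + 18) + 1)² = (6 + 1)² = 7² = 49)
b(16) - v(C) = (-19 - 1*16) - 1*49 = (-19 - 16) - 49 = -35 - 49 = -84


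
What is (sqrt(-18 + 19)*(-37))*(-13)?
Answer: 481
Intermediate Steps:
(sqrt(-18 + 19)*(-37))*(-13) = (sqrt(1)*(-37))*(-13) = (1*(-37))*(-13) = -37*(-13) = 481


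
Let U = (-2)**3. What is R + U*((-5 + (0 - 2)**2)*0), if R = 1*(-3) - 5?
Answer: -8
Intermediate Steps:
R = -8 (R = -3 - 5 = -8)
U = -8
R + U*((-5 + (0 - 2)**2)*0) = -8 - 8*(-5 + (0 - 2)**2)*0 = -8 - 8*(-5 + (-2)**2)*0 = -8 - 8*(-5 + 4)*0 = -8 - (-8)*0 = -8 - 8*0 = -8 + 0 = -8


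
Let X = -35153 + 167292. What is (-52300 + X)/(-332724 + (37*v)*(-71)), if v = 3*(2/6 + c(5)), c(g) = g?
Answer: -79839/374756 ≈ -0.21304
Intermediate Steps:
X = 132139
v = 16 (v = 3*(2/6 + 5) = 3*(2*(⅙) + 5) = 3*(⅓ + 5) = 3*(16/3) = 16)
(-52300 + X)/(-332724 + (37*v)*(-71)) = (-52300 + 132139)/(-332724 + (37*16)*(-71)) = 79839/(-332724 + 592*(-71)) = 79839/(-332724 - 42032) = 79839/(-374756) = 79839*(-1/374756) = -79839/374756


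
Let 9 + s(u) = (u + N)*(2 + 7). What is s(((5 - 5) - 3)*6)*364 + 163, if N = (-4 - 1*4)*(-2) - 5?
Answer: -26045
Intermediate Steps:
N = 11 (N = (-4 - 4)*(-2) - 5 = -8*(-2) - 5 = 16 - 5 = 11)
s(u) = 90 + 9*u (s(u) = -9 + (u + 11)*(2 + 7) = -9 + (11 + u)*9 = -9 + (99 + 9*u) = 90 + 9*u)
s(((5 - 5) - 3)*6)*364 + 163 = (90 + 9*(((5 - 5) - 3)*6))*364 + 163 = (90 + 9*((0 - 3)*6))*364 + 163 = (90 + 9*(-3*6))*364 + 163 = (90 + 9*(-18))*364 + 163 = (90 - 162)*364 + 163 = -72*364 + 163 = -26208 + 163 = -26045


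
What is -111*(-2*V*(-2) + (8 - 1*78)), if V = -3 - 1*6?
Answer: 11766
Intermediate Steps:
V = -9 (V = -3 - 6 = -9)
-111*(-2*V*(-2) + (8 - 1*78)) = -111*(-2*(-9)*(-2) + (8 - 1*78)) = -111*(18*(-2) + (8 - 78)) = -111*(-36 - 70) = -111*(-106) = 11766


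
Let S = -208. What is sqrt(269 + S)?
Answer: sqrt(61) ≈ 7.8102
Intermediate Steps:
sqrt(269 + S) = sqrt(269 - 208) = sqrt(61)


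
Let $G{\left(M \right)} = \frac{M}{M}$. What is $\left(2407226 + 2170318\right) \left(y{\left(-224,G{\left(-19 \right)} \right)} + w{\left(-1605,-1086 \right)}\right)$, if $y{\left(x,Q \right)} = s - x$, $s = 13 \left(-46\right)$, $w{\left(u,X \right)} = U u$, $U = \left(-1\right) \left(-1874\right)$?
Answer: $-13769911518336$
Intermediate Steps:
$U = 1874$
$w{\left(u,X \right)} = 1874 u$
$G{\left(M \right)} = 1$
$s = -598$
$y{\left(x,Q \right)} = -598 - x$
$\left(2407226 + 2170318\right) \left(y{\left(-224,G{\left(-19 \right)} \right)} + w{\left(-1605,-1086 \right)}\right) = \left(2407226 + 2170318\right) \left(\left(-598 - -224\right) + 1874 \left(-1605\right)\right) = 4577544 \left(\left(-598 + 224\right) - 3007770\right) = 4577544 \left(-374 - 3007770\right) = 4577544 \left(-3008144\right) = -13769911518336$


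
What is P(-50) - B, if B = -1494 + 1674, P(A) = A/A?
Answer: -179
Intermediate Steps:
P(A) = 1
B = 180
P(-50) - B = 1 - 1*180 = 1 - 180 = -179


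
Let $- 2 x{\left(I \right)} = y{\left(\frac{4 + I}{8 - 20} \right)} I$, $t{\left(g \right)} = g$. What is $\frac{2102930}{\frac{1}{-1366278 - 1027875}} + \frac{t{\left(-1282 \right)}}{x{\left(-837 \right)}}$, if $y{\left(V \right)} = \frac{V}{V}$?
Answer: $- \frac{4214074172861294}{837} \approx -5.0347 \cdot 10^{12}$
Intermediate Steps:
$y{\left(V \right)} = 1$
$x{\left(I \right)} = - \frac{I}{2}$ ($x{\left(I \right)} = - \frac{1 I}{2} = - \frac{I}{2}$)
$\frac{2102930}{\frac{1}{-1366278 - 1027875}} + \frac{t{\left(-1282 \right)}}{x{\left(-837 \right)}} = \frac{2102930}{\frac{1}{-1366278 - 1027875}} - \frac{1282}{\left(- \frac{1}{2}\right) \left(-837\right)} = \frac{2102930}{\frac{1}{-2394153}} - \frac{1282}{\frac{837}{2}} = \frac{2102930}{- \frac{1}{2394153}} - \frac{2564}{837} = 2102930 \left(-2394153\right) - \frac{2564}{837} = -5034736168290 - \frac{2564}{837} = - \frac{4214074172861294}{837}$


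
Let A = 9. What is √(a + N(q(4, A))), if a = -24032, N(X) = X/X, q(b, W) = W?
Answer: I*√24031 ≈ 155.02*I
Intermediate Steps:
N(X) = 1
√(a + N(q(4, A))) = √(-24032 + 1) = √(-24031) = I*√24031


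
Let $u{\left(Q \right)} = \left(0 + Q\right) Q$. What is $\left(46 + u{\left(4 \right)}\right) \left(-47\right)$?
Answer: $-2914$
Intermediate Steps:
$u{\left(Q \right)} = Q^{2}$ ($u{\left(Q \right)} = Q Q = Q^{2}$)
$\left(46 + u{\left(4 \right)}\right) \left(-47\right) = \left(46 + 4^{2}\right) \left(-47\right) = \left(46 + 16\right) \left(-47\right) = 62 \left(-47\right) = -2914$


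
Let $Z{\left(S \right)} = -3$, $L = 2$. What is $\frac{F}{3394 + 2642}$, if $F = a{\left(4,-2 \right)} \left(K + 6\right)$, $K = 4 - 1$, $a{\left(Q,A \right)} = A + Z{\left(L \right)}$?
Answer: $- \frac{15}{2012} \approx -0.0074553$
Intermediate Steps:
$a{\left(Q,A \right)} = -3 + A$ ($a{\left(Q,A \right)} = A - 3 = -3 + A$)
$K = 3$
$F = -45$ ($F = \left(-3 - 2\right) \left(3 + 6\right) = \left(-5\right) 9 = -45$)
$\frac{F}{3394 + 2642} = - \frac{45}{3394 + 2642} = - \frac{45}{6036} = \left(-45\right) \frac{1}{6036} = - \frac{15}{2012}$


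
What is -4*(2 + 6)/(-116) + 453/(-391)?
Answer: -10009/11339 ≈ -0.88271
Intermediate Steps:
-4*(2 + 6)/(-116) + 453/(-391) = -4*8*(-1/116) + 453*(-1/391) = -32*(-1/116) - 453/391 = 8/29 - 453/391 = -10009/11339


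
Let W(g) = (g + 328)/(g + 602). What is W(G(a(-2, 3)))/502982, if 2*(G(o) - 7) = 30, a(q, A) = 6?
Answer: 175/156930384 ≈ 1.1151e-6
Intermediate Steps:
G(o) = 22 (G(o) = 7 + (½)*30 = 7 + 15 = 22)
W(g) = (328 + g)/(602 + g)
W(G(a(-2, 3)))/502982 = ((328 + 22)/(602 + 22))/502982 = (350/624)*(1/502982) = ((1/624)*350)*(1/502982) = (175/312)*(1/502982) = 175/156930384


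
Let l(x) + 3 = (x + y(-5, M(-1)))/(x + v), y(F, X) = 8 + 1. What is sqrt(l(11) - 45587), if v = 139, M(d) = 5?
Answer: 2*I*sqrt(2564430)/15 ≈ 213.52*I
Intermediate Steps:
y(F, X) = 9
l(x) = -3 + (9 + x)/(139 + x) (l(x) = -3 + (x + 9)/(x + 139) = -3 + (9 + x)/(139 + x))
sqrt(l(11) - 45587) = sqrt(2*(-204 - 1*11)/(139 + 11) - 45587) = sqrt(2*(-204 - 11)/150 - 45587) = sqrt(2*(1/150)*(-215) - 45587) = sqrt(-43/15 - 45587) = sqrt(-683848/15) = 2*I*sqrt(2564430)/15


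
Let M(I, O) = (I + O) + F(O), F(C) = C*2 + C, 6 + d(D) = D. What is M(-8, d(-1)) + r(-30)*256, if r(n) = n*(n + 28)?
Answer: 15324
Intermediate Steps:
d(D) = -6 + D
F(C) = 3*C (F(C) = 2*C + C = 3*C)
M(I, O) = I + 4*O (M(I, O) = (I + O) + 3*O = I + 4*O)
r(n) = n*(28 + n)
M(-8, d(-1)) + r(-30)*256 = (-8 + 4*(-6 - 1)) - 30*(28 - 30)*256 = (-8 + 4*(-7)) - 30*(-2)*256 = (-8 - 28) + 60*256 = -36 + 15360 = 15324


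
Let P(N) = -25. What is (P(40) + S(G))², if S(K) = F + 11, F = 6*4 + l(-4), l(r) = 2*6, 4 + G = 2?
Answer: 484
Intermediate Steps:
G = -2 (G = -4 + 2 = -2)
l(r) = 12
F = 36 (F = 6*4 + 12 = 24 + 12 = 36)
S(K) = 47 (S(K) = 36 + 11 = 47)
(P(40) + S(G))² = (-25 + 47)² = 22² = 484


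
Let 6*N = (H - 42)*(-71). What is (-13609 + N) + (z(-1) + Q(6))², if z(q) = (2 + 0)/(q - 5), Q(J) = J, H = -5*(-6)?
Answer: -120914/9 ≈ -13435.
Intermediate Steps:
H = 30
N = 142 (N = ((30 - 42)*(-71))/6 = (-12*(-71))/6 = (⅙)*852 = 142)
z(q) = 2/(-5 + q)
(-13609 + N) + (z(-1) + Q(6))² = (-13609 + 142) + (2/(-5 - 1) + 6)² = -13467 + (2/(-6) + 6)² = -13467 + (2*(-⅙) + 6)² = -13467 + (-⅓ + 6)² = -13467 + (17/3)² = -13467 + 289/9 = -120914/9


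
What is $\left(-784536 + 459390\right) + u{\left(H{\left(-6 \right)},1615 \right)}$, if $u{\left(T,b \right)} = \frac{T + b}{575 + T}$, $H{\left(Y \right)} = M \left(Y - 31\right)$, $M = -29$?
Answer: $- \frac{33489870}{103} \approx -3.2514 \cdot 10^{5}$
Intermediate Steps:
$H{\left(Y \right)} = 899 - 29 Y$ ($H{\left(Y \right)} = - 29 \left(Y - 31\right) = - 29 \left(-31 + Y\right) = 899 - 29 Y$)
$u{\left(T,b \right)} = \frac{T + b}{575 + T}$
$\left(-784536 + 459390\right) + u{\left(H{\left(-6 \right)},1615 \right)} = \left(-784536 + 459390\right) + \frac{\left(899 - -174\right) + 1615}{575 + \left(899 - -174\right)} = -325146 + \frac{\left(899 + 174\right) + 1615}{575 + \left(899 + 174\right)} = -325146 + \frac{1073 + 1615}{575 + 1073} = -325146 + \frac{1}{1648} \cdot 2688 = -325146 + \frac{168}{103} = - \frac{33489870}{103}$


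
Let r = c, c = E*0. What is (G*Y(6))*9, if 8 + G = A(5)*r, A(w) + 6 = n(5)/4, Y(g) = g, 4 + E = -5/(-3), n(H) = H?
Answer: -432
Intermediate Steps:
E = -7/3 (E = -4 - 5/(-3) = -4 - 5*(-⅓) = -4 + 5/3 = -7/3 ≈ -2.3333)
A(w) = -19/4 (A(w) = -6 + 5/4 = -19/4)
c = 0 (c = -7/3*0 = 0)
r = 0
G = -8 (G = -8 - 19/4*0 = -8 + 0 = -8)
(G*Y(6))*9 = -8*6*9 = -48*9 = -432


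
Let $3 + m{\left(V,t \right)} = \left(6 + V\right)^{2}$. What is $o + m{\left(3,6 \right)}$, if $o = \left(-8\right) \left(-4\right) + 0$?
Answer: $110$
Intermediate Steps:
$m{\left(V,t \right)} = -3 + \left(6 + V\right)^{2}$
$o = 32$ ($o = 32 + 0 = 32$)
$o + m{\left(3,6 \right)} = 32 - \left(3 - \left(6 + 3\right)^{2}\right) = 32 - \left(3 - 9^{2}\right) = 32 + \left(-3 + 81\right) = 32 + 78 = 110$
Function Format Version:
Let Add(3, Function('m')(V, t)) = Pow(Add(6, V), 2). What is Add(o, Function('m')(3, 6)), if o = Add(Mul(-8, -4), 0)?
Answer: 110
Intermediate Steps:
Function('m')(V, t) = Add(-3, Pow(Add(6, V), 2))
o = 32 (o = Add(32, 0) = 32)
Add(o, Function('m')(3, 6)) = Add(32, Add(-3, Pow(Add(6, 3), 2))) = Add(32, Add(-3, Pow(9, 2))) = Add(32, Add(-3, 81)) = Add(32, 78) = 110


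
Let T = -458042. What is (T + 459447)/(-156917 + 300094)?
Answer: 1405/143177 ≈ 0.0098130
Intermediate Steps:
(T + 459447)/(-156917 + 300094) = (-458042 + 459447)/(-156917 + 300094) = 1405/143177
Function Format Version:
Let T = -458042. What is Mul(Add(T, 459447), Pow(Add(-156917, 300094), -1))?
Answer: Rational(1405, 143177) ≈ 0.0098130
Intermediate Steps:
Mul(Add(T, 459447), Pow(Add(-156917, 300094), -1)) = Mul(Add(-458042, 459447), Pow(Add(-156917, 300094), -1)) = Mul(1405, Pow(143177, -1)) = Mul(1405, Rational(1, 143177)) = Rational(1405, 143177)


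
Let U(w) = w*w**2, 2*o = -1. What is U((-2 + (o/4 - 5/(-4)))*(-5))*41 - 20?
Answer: 1747635/512 ≈ 3413.4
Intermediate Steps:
o = -1/2 (o = (1/2)*(-1) = -1/2 ≈ -0.50000)
U(w) = w**3
U((-2 + (o/4 - 5/(-4)))*(-5))*41 - 20 = ((-2 + (-1/2/4 - 5/(-4)))*(-5))**3*41 - 20 = ((-2 + (-1/2*1/4 - 5*(-1/4)))*(-5))**3*41 - 20 = ((-2 + (-1/8 + 5/4))*(-5))**3*41 - 20 = ((-2 + 9/8)*(-5))**3*41 - 20 = (-7/8*(-5))**3*41 - 20 = (35/8)**3*41 - 20 = (42875/512)*41 - 20 = 1757875/512 - 20 = 1747635/512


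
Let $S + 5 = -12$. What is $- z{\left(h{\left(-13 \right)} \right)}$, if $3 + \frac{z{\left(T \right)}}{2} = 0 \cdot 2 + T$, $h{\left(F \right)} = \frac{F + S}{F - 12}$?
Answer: $\frac{18}{5} \approx 3.6$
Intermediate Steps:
$S = -17$ ($S = -5 - 12 = -17$)
$h{\left(F \right)} = \frac{-17 + F}{-12 + F}$ ($h{\left(F \right)} = \frac{F - 17}{F - 12} = \frac{-17 + F}{-12 + F}$)
$z{\left(T \right)} = -6 + 2 T$ ($z{\left(T \right)} = -6 + 2 \left(0 \cdot 2 + T\right) = -6 + 2 \left(0 + T\right) = -6 + 2 T$)
$- z{\left(h{\left(-13 \right)} \right)} = - (-6 + 2 \frac{-17 - 13}{-12 - 13}) = - (-6 + 2 \frac{1}{-25} \left(-30\right)) = - (-6 + 2 \left(\left(- \frac{1}{25}\right) \left(-30\right)\right)) = - (-6 + 2 \cdot \frac{6}{5}) = - (-6 + \frac{12}{5}) = \left(-1\right) \left(- \frac{18}{5}\right) = \frac{18}{5}$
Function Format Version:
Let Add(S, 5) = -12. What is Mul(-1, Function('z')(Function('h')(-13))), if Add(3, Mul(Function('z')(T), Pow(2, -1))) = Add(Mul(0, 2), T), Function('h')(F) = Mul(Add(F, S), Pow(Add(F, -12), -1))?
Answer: Rational(18, 5) ≈ 3.6000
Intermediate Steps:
S = -17 (S = Add(-5, -12) = -17)
Function('h')(F) = Mul(Pow(Add(-12, F), -1), Add(-17, F)) (Function('h')(F) = Mul(Add(F, -17), Pow(Add(F, -12), -1)) = Mul(Add(-17, F), Pow(Add(-12, F), -1)) = Mul(Pow(Add(-12, F), -1), Add(-17, F)))
Function('z')(T) = Add(-6, Mul(2, T)) (Function('z')(T) = Add(-6, Mul(2, Add(Mul(0, 2), T))) = Add(-6, Mul(2, Add(0, T))) = Add(-6, Mul(2, T)))
Mul(-1, Function('z')(Function('h')(-13))) = Mul(-1, Add(-6, Mul(2, Mul(Pow(Add(-12, -13), -1), Add(-17, -13))))) = Mul(-1, Add(-6, Mul(2, Mul(Pow(-25, -1), -30)))) = Mul(-1, Add(-6, Mul(2, Mul(Rational(-1, 25), -30)))) = Mul(-1, Add(-6, Mul(2, Rational(6, 5)))) = Mul(-1, Add(-6, Rational(12, 5))) = Mul(-1, Rational(-18, 5)) = Rational(18, 5)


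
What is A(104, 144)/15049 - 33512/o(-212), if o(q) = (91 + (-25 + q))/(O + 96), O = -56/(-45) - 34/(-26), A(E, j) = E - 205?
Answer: 143938973827/6363045 ≈ 22621.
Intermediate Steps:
A(E, j) = -205 + E
O = 1493/585 (O = -56*(-1/45) - 34*(-1/26) = 56/45 + 17/13 = 1493/585 ≈ 2.5521)
o(q) = 38610/57653 + 585*q/57653 (o(q) = (91 + (-25 + q))/(1493/585 + 96) = (66 + q)/(57653/585) = (66 + q)*(585/57653) = 38610/57653 + 585*q/57653)
A(104, 144)/15049 - 33512/o(-212) = (-205 + 104)/15049 - 33512/(38610/57653 + (585/57653)*(-212)) = -101*1/15049 - 33512/(38610/57653 - 124020/57653) = -1/149 - 33512/(-85410/57653) = -1/149 - 33512*(-57653/85410) = -1/149 + 966033668/42705 = 143938973827/6363045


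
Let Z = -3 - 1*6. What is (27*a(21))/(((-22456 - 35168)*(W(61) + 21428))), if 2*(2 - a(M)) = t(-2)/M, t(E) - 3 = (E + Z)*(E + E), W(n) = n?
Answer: -37/1926216656 ≈ -1.9209e-8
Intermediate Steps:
Z = -9 (Z = -3 - 6 = -9)
t(E) = 3 + 2*E*(-9 + E) (t(E) = 3 + (E - 9)*(E + E) = 3 + (-9 + E)*(2*E) = 3 + 2*E*(-9 + E))
a(M) = 2 - 47/(2*M) (a(M) = 2 - (3 - 18*(-2) + 2*(-2)²)/(2*M) = 2 - (3 + 36 + 2*4)/(2*M) = 2 - (3 + 36 + 8)/(2*M) = 2 - 47/(2*M))
(27*a(21))/(((-22456 - 35168)*(W(61) + 21428))) = (27*(2 - 47/2/21))/(((-22456 - 35168)*(61 + 21428))) = (27*(2 - 47/2*1/21))/((-57624*21489)) = (27*(2 - 47/42))/(-1238282136) = (27*(37/42))*(-1/1238282136) = (333/14)*(-1/1238282136) = -37/1926216656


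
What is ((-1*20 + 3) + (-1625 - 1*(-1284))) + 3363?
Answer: 3005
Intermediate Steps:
((-1*20 + 3) + (-1625 - 1*(-1284))) + 3363 = ((-20 + 3) + (-1625 + 1284)) + 3363 = (-17 - 341) + 3363 = -358 + 3363 = 3005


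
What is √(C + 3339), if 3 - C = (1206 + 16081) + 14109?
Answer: 13*I*√166 ≈ 167.49*I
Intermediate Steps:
C = -31393 (C = 3 - ((1206 + 16081) + 14109) = 3 - (17287 + 14109) = 3 - 1*31396 = 3 - 31396 = -31393)
√(C + 3339) = √(-31393 + 3339) = √(-28054) = 13*I*√166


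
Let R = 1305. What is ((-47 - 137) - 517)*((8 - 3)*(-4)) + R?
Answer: 15325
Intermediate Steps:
((-47 - 137) - 517)*((8 - 3)*(-4)) + R = ((-47 - 137) - 517)*((8 - 3)*(-4)) + 1305 = (-184 - 517)*(5*(-4)) + 1305 = -701*(-20) + 1305 = 14020 + 1305 = 15325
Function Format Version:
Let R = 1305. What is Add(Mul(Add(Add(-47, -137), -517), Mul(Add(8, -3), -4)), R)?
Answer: 15325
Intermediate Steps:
Add(Mul(Add(Add(-47, -137), -517), Mul(Add(8, -3), -4)), R) = Add(Mul(Add(Add(-47, -137), -517), Mul(Add(8, -3), -4)), 1305) = Add(Mul(Add(-184, -517), Mul(5, -4)), 1305) = Add(Mul(-701, -20), 1305) = Add(14020, 1305) = 15325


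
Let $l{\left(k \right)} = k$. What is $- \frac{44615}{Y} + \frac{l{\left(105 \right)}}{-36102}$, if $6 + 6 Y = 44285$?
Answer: $- \frac{3222931225}{532853486} \approx -6.0484$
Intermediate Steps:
$Y = \frac{44279}{6}$ ($Y = -1 + \frac{1}{6} \cdot 44285 = -1 + \frac{44285}{6} = \frac{44279}{6} \approx 7379.8$)
$- \frac{44615}{Y} + \frac{l{\left(105 \right)}}{-36102} = - \frac{44615}{\frac{44279}{6}} + \frac{105}{-36102} = \left(-44615\right) \frac{6}{44279} + 105 \left(- \frac{1}{36102}\right) = - \frac{267690}{44279} - \frac{35}{12034} = - \frac{3222931225}{532853486}$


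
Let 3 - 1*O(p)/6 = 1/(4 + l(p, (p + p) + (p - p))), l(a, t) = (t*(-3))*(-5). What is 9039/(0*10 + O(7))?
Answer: 322391/641 ≈ 502.95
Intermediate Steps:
l(a, t) = 15*t (l(a, t) = -3*t*(-5) = 15*t)
O(p) = 18 - 6/(4 + 30*p) (O(p) = 18 - 6/(4 + 15*((p + p) + (p - p))) = 18 - 6/(4 + 15*(2*p + 0)) = 18 - 6/(4 + 15*(2*p)) = 18 - 6/(4 + 30*p))
9039/(0*10 + O(7)) = 9039/(0*10 + 3*(11 + 90*7)/(2 + 15*7)) = 9039/(0 + 3*(11 + 630)/(2 + 105)) = 9039/(0 + 3*641/107) = 9039/(0 + 3*(1/107)*641) = 9039/(0 + 1923/107) = 9039/(1923/107) = 9039*(107/1923) = 322391/641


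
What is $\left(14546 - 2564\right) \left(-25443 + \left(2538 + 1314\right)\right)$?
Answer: $-258703362$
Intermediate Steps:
$\left(14546 - 2564\right) \left(-25443 + \left(2538 + 1314\right)\right) = 11982 \left(-25443 + 3852\right) = 11982 \left(-21591\right) = -258703362$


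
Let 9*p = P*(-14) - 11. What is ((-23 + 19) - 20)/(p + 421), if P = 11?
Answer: -9/151 ≈ -0.059603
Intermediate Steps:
p = -55/3 (p = (11*(-14) - 11)/9 = (-154 - 11)/9 = (1/9)*(-165) = -55/3 ≈ -18.333)
((-23 + 19) - 20)/(p + 421) = ((-23 + 19) - 20)/(-55/3 + 421) = (-4 - 20)/(1208/3) = -24*3/1208 = -9/151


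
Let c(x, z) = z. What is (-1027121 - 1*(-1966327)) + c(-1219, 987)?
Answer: 940193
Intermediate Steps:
(-1027121 - 1*(-1966327)) + c(-1219, 987) = (-1027121 - 1*(-1966327)) + 987 = (-1027121 + 1966327) + 987 = 939206 + 987 = 940193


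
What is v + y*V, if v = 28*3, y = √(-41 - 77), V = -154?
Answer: 84 - 154*I*√118 ≈ 84.0 - 1672.9*I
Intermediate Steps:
y = I*√118 (y = √(-118) = I*√118 ≈ 10.863*I)
v = 84
v + y*V = 84 + (I*√118)*(-154) = 84 - 154*I*√118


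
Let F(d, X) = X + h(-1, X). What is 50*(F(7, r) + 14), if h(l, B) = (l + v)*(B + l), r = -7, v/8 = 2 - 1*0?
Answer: -5650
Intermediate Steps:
v = 16 (v = 8*(2 - 1*0) = 8*(2 + 0) = 8*2 = 16)
h(l, B) = (16 + l)*(B + l) (h(l, B) = (l + 16)*(B + l) = (16 + l)*(B + l))
F(d, X) = -15 + 16*X (F(d, X) = X + ((-1)**2 + 16*X + 16*(-1) + X*(-1)) = X + (1 + 16*X - 16 - X) = X + (-15 + 15*X) = -15 + 16*X)
50*(F(7, r) + 14) = 50*((-15 + 16*(-7)) + 14) = 50*((-15 - 112) + 14) = 50*(-127 + 14) = 50*(-113) = -5650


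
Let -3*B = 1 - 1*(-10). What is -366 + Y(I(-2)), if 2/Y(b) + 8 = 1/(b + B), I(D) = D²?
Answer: -1832/5 ≈ -366.40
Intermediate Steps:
B = -11/3 (B = -(1 - 1*(-10))/3 = -(1 + 10)/3 = -⅓*11 = -11/3 ≈ -3.6667)
Y(b) = 2/(-8 + 1/(-11/3 + b)) (Y(b) = 2/(-8 + 1/(b - 11/3)) = 2/(-8 + 1/(-11/3 + b)))
-366 + Y(I(-2)) = -366 + 2*(11 - 3*(-2)²)/(-91 + 24*(-2)²) = -366 + 2*(11 - 3*4)/(-91 + 24*4) = -366 + 2*(11 - 12)/(-91 + 96) = -366 + 2*(-1)/5 = -366 + 2*(⅕)*(-1) = -366 - ⅖ = -1832/5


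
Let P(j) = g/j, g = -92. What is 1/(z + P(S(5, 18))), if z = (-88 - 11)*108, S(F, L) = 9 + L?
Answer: -27/288776 ≈ -9.3498e-5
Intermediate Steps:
P(j) = -92/j
z = -10692 (z = -99*108 = -10692)
1/(z + P(S(5, 18))) = 1/(-10692 - 92/(9 + 18)) = 1/(-10692 - 92/27) = 1/(-288776/27) = -27/288776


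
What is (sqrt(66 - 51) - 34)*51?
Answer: -1734 + 51*sqrt(15) ≈ -1536.5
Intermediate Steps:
(sqrt(66 - 51) - 34)*51 = (sqrt(15) - 34)*51 = (-34 + sqrt(15))*51 = -1734 + 51*sqrt(15)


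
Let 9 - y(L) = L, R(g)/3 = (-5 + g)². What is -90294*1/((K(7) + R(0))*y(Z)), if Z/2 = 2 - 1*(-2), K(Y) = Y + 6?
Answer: -45147/44 ≈ -1026.1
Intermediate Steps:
R(g) = 3*(-5 + g)²
K(Y) = 6 + Y
Z = 8 (Z = 2*(2 - 1*(-2)) = 2*(2 + 2) = 2*4 = 8)
y(L) = 9 - L
-90294*1/((K(7) + R(0))*y(Z)) = -90294*1/((9 - 1*8)*((6 + 7) + 3*(-5 + 0)²)) = -90294*1/((9 - 8)*(13 + 3*(-5)²)) = -90294/(13 + 3*25) = -90294/(13 + 75) = -90294/(1*88) = -90294/88 = -90294*1/88 = -45147/44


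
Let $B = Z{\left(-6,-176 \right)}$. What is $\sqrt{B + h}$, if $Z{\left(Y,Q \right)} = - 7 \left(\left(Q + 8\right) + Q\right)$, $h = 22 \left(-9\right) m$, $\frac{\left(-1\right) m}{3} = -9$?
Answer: $i \sqrt{2938} \approx 54.203 i$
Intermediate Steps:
$m = 27$ ($m = \left(-3\right) \left(-9\right) = 27$)
$h = -5346$ ($h = 22 \left(-9\right) 27 = \left(-198\right) 27 = -5346$)
$Z{\left(Y,Q \right)} = -56 - 14 Q$ ($Z{\left(Y,Q \right)} = - 7 \left(\left(8 + Q\right) + Q\right) = - 7 \left(8 + 2 Q\right) = -56 - 14 Q$)
$B = 2408$ ($B = -56 - -2464 = -56 + 2464 = 2408$)
$\sqrt{B + h} = \sqrt{2408 - 5346} = \sqrt{-2938} = i \sqrt{2938}$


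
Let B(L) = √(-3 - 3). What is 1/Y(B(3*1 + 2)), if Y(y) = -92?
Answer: -1/92 ≈ -0.010870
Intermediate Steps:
B(L) = I*√6 (B(L) = √(-6) = I*√6)
1/Y(B(3*1 + 2)) = 1/(-92) = -1/92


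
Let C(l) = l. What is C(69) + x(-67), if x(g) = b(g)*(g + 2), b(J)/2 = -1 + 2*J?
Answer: 17619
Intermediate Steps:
b(J) = -2 + 4*J (b(J) = 2*(-1 + 2*J) = -2 + 4*J)
x(g) = (-2 + 4*g)*(2 + g) (x(g) = (-2 + 4*g)*(g + 2) = (-2 + 4*g)*(2 + g))
C(69) + x(-67) = 69 + 2*(-1 + 2*(-67))*(2 - 67) = 69 + 2*(-1 - 134)*(-65) = 69 + 2*(-135)*(-65) = 69 + 17550 = 17619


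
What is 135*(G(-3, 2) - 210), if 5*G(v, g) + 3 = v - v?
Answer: -28431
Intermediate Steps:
G(v, g) = -⅗ (G(v, g) = -⅗ + (v - v)/5 = -⅗ + (⅕)*0 = -⅗ + 0 = -⅗)
135*(G(-3, 2) - 210) = 135*(-⅗ - 210) = 135*(-1053/5) = -28431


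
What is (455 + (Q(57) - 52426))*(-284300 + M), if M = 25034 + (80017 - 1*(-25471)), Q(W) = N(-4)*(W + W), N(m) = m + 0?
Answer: 8062119206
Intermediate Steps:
N(m) = m
Q(W) = -8*W (Q(W) = -4*(W + W) = -8*W)
M = 130522 (M = 25034 + (80017 + 25471) = 25034 + 105488 = 130522)
(455 + (Q(57) - 52426))*(-284300 + M) = (455 + (-8*57 - 52426))*(-284300 + 130522) = (455 + (-456 - 52426))*(-153778) = (455 - 52882)*(-153778) = -52427*(-153778) = 8062119206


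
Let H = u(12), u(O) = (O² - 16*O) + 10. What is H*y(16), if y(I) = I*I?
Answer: -9728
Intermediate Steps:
u(O) = 10 + O² - 16*O
H = -38 (H = 10 + 12² - 16*12 = 10 + 144 - 192 = -38)
y(I) = I²
H*y(16) = -38*16² = -38*256 = -9728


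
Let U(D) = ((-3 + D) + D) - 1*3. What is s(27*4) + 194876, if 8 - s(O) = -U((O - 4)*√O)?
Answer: 194878 + 1248*√3 ≈ 1.9704e+5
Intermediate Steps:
U(D) = -6 + 2*D (U(D) = (-3 + 2*D) - 3 = -6 + 2*D)
s(O) = 2 + 2*√O*(-4 + O) (s(O) = 8 - (-1)*(-6 + 2*((O - 4)*√O)) = 8 - (-1)*(-6 + 2*((-4 + O)*√O)) = 8 - (-1)*(-6 + 2*(√O*(-4 + O))) = 8 - (-1)*(-6 + 2*√O*(-4 + O)) = 8 - (6 - 2*√O*(-4 + O)) = 8 + (-6 + 2*√O*(-4 + O)) = 2 + 2*√O*(-4 + O))
s(27*4) + 194876 = (2 + 2*√(27*4)*(-4 + 27*4)) + 194876 = (2 + 2*√108*(-4 + 108)) + 194876 = (2 + 2*(6*√3)*104) + 194876 = (2 + 1248*√3) + 194876 = 194878 + 1248*√3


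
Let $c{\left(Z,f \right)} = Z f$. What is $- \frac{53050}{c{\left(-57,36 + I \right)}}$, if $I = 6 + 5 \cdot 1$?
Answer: $\frac{53050}{2679} \approx 19.802$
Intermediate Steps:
$I = 11$ ($I = 6 + 5 = 11$)
$- \frac{53050}{c{\left(-57,36 + I \right)}} = - \frac{53050}{\left(-57\right) \left(36 + 11\right)} = - \frac{53050}{\left(-57\right) 47} = - \frac{53050}{-2679} = \left(-53050\right) \left(- \frac{1}{2679}\right) = \frac{53050}{2679}$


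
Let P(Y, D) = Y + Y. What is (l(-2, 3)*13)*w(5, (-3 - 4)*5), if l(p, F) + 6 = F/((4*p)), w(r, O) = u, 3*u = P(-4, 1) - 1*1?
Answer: 1989/8 ≈ 248.63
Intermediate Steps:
P(Y, D) = 2*Y
u = -3 (u = (2*(-4) - 1*1)/3 = (-8 - 1)/3 = (⅓)*(-9) = -3)
w(r, O) = -3
l(p, F) = -6 + F/(4*p) (l(p, F) = -6 + F/((4*p)) = -6 + F*(1/(4*p)) = -6 + F/(4*p))
(l(-2, 3)*13)*w(5, (-3 - 4)*5) = ((-6 + (¼)*3/(-2))*13)*(-3) = ((-6 + (¼)*3*(-½))*13)*(-3) = ((-6 - 3/8)*13)*(-3) = -51/8*13*(-3) = -663/8*(-3) = 1989/8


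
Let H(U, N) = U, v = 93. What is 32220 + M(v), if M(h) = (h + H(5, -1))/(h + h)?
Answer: 2996509/93 ≈ 32221.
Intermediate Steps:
M(h) = (5 + h)/(2*h) (M(h) = (h + 5)/(h + h) = (5 + h)/((2*h)) = (5 + h)*(1/(2*h)) = (5 + h)/(2*h))
32220 + M(v) = 32220 + (1/2)*(5 + 93)/93 = 32220 + (1/2)*(1/93)*98 = 32220 + 49/93 = 2996509/93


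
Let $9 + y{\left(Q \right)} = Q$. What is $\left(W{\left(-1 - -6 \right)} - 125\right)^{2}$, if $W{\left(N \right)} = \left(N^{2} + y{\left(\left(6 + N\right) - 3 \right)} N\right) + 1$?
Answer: $10816$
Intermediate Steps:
$y{\left(Q \right)} = -9 + Q$
$W{\left(N \right)} = 1 + N^{2} + N \left(-6 + N\right)$ ($W{\left(N \right)} = \left(N^{2} + \left(-9 + \left(\left(6 + N\right) - 3\right)\right) N\right) + 1 = \left(N^{2} + \left(-9 + \left(3 + N\right)\right) N\right) + 1 = \left(N^{2} + \left(-6 + N\right) N\right) + 1 = \left(N^{2} + N \left(-6 + N\right)\right) + 1 = 1 + N^{2} + N \left(-6 + N\right)$)
$\left(W{\left(-1 - -6 \right)} - 125\right)^{2} = \left(\left(1 + \left(-1 - -6\right)^{2} + \left(-1 - -6\right) \left(-6 - -5\right)\right) - 125\right)^{2} = \left(\left(1 + \left(-1 + 6\right)^{2} + \left(-1 + 6\right) \left(-6 + \left(-1 + 6\right)\right)\right) - 125\right)^{2} = \left(\left(1 + 5^{2} + 5 \left(-6 + 5\right)\right) - 125\right)^{2} = \left(\left(1 + 25 + 5 \left(-1\right)\right) - 125\right)^{2} = \left(\left(1 + 25 - 5\right) - 125\right)^{2} = \left(21 - 125\right)^{2} = \left(-104\right)^{2} = 10816$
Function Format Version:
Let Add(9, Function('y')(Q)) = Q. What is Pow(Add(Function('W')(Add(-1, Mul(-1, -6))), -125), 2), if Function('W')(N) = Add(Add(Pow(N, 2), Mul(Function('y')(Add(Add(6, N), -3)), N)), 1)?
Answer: 10816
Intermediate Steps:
Function('y')(Q) = Add(-9, Q)
Function('W')(N) = Add(1, Pow(N, 2), Mul(N, Add(-6, N))) (Function('W')(N) = Add(Add(Pow(N, 2), Mul(Add(-9, Add(Add(6, N), -3)), N)), 1) = Add(Add(Pow(N, 2), Mul(Add(-9, Add(3, N)), N)), 1) = Add(Add(Pow(N, 2), Mul(Add(-6, N), N)), 1) = Add(Add(Pow(N, 2), Mul(N, Add(-6, N))), 1) = Add(1, Pow(N, 2), Mul(N, Add(-6, N))))
Pow(Add(Function('W')(Add(-1, Mul(-1, -6))), -125), 2) = Pow(Add(Add(1, Pow(Add(-1, Mul(-1, -6)), 2), Mul(Add(-1, Mul(-1, -6)), Add(-6, Add(-1, Mul(-1, -6))))), -125), 2) = Pow(Add(Add(1, Pow(Add(-1, 6), 2), Mul(Add(-1, 6), Add(-6, Add(-1, 6)))), -125), 2) = Pow(Add(Add(1, Pow(5, 2), Mul(5, Add(-6, 5))), -125), 2) = Pow(Add(Add(1, 25, Mul(5, -1)), -125), 2) = Pow(Add(Add(1, 25, -5), -125), 2) = Pow(Add(21, -125), 2) = Pow(-104, 2) = 10816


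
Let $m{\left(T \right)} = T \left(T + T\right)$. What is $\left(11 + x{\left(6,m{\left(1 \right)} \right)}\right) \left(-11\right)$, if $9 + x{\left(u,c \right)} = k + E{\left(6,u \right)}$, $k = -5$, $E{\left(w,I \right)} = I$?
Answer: $-33$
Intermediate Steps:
$m{\left(T \right)} = 2 T^{2}$ ($m{\left(T \right)} = T 2 T = 2 T^{2}$)
$x{\left(u,c \right)} = -14 + u$ ($x{\left(u,c \right)} = -9 + \left(-5 + u\right) = -14 + u$)
$\left(11 + x{\left(6,m{\left(1 \right)} \right)}\right) \left(-11\right) = \left(11 + \left(-14 + 6\right)\right) \left(-11\right) = \left(11 - 8\right) \left(-11\right) = 3 \left(-11\right) = -33$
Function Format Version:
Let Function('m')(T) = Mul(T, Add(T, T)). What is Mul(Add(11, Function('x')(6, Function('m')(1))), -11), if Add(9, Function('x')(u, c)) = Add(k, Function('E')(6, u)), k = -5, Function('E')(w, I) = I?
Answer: -33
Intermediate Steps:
Function('m')(T) = Mul(2, Pow(T, 2)) (Function('m')(T) = Mul(T, Mul(2, T)) = Mul(2, Pow(T, 2)))
Function('x')(u, c) = Add(-14, u) (Function('x')(u, c) = Add(-9, Add(-5, u)) = Add(-14, u))
Mul(Add(11, Function('x')(6, Function('m')(1))), -11) = Mul(Add(11, Add(-14, 6)), -11) = Mul(Add(11, -8), -11) = Mul(3, -11) = -33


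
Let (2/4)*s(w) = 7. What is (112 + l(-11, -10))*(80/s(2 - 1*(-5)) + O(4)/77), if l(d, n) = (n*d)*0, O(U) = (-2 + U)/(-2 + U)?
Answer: 7056/11 ≈ 641.45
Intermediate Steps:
O(U) = 1
s(w) = 14 (s(w) = 2*7 = 14)
l(d, n) = 0 (l(d, n) = (d*n)*0 = 0)
(112 + l(-11, -10))*(80/s(2 - 1*(-5)) + O(4)/77) = (112 + 0)*(80/14 + 1/77) = 112*(80*(1/14) + 1*(1/77)) = 112*(40/7 + 1/77) = 112*(63/11) = 7056/11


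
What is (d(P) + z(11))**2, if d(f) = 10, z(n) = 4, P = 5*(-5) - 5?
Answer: 196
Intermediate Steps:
P = -30 (P = -25 - 5 = -30)
(d(P) + z(11))**2 = (10 + 4)**2 = 14**2 = 196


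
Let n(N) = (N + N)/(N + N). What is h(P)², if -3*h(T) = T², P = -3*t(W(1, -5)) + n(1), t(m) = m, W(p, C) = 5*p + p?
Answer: 83521/9 ≈ 9280.1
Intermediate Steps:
W(p, C) = 6*p
n(N) = 1 (n(N) = (2*N)/((2*N)) = (2*N)*(1/(2*N)) = 1)
P = -17 (P = -18 + 1 = -17)
h(T) = -T²/3
h(P)² = (-⅓*(-17)²)² = (-⅓*289)² = (-289/3)² = 83521/9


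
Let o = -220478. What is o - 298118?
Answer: -518596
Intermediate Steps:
o - 298118 = -220478 - 298118 = -518596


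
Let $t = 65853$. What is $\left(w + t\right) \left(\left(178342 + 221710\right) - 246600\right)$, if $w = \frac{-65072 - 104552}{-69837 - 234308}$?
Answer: $\frac{3073494758976668}{304145} \approx 1.0105 \cdot 10^{10}$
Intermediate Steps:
$w = \frac{169624}{304145}$ ($w = - \frac{169624}{-304145} = \left(-169624\right) \left(- \frac{1}{304145}\right) = \frac{169624}{304145} \approx 0.55771$)
$\left(w + t\right) \left(\left(178342 + 221710\right) - 246600\right) = \left(\frac{169624}{304145} + 65853\right) \left(\left(178342 + 221710\right) - 246600\right) = \frac{20029030309 \left(400052 - 246600\right)}{304145} = \frac{20029030309}{304145} \cdot 153452 = \frac{3073494758976668}{304145}$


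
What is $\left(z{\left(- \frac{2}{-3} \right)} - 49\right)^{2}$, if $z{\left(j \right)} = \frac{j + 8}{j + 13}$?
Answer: $\frac{3932289}{1681} \approx 2339.3$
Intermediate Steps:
$z{\left(j \right)} = \frac{8 + j}{13 + j}$
$\left(z{\left(- \frac{2}{-3} \right)} - 49\right)^{2} = \left(\frac{8 - \frac{2}{-3}}{13 - \frac{2}{-3}} - 49\right)^{2} = \left(\frac{8 - - \frac{2}{3}}{13 - - \frac{2}{3}} - 49\right)^{2} = \left(\frac{8 + \frac{2}{3}}{13 + \frac{2}{3}} - 49\right)^{2} = \left(\frac{1}{\frac{41}{3}} \cdot \frac{26}{3} - 49\right)^{2} = \left(\frac{3}{41} \cdot \frac{26}{3} - 49\right)^{2} = \left(\frac{26}{41} - 49\right)^{2} = \left(- \frac{1983}{41}\right)^{2} = \frac{3932289}{1681}$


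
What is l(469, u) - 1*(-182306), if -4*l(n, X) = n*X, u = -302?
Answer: 435431/2 ≈ 2.1772e+5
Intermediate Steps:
l(n, X) = -X*n/4 (l(n, X) = -n*X/4 = -X*n/4)
l(469, u) - 1*(-182306) = -¼*(-302)*469 - 1*(-182306) = 70819/2 + 182306 = 435431/2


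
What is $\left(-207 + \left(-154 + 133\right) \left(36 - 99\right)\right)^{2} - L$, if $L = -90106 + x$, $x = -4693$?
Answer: $1340255$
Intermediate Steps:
$L = -94799$ ($L = -90106 - 4693 = -94799$)
$\left(-207 + \left(-154 + 133\right) \left(36 - 99\right)\right)^{2} - L = \left(-207 + \left(-154 + 133\right) \left(36 - 99\right)\right)^{2} - -94799 = \left(-207 - -1323\right)^{2} + 94799 = \left(-207 + 1323\right)^{2} + 94799 = 1116^{2} + 94799 = 1245456 + 94799 = 1340255$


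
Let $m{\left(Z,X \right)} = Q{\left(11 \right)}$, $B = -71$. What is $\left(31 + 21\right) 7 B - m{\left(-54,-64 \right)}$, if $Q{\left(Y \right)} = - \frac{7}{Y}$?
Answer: $- \frac{284277}{11} \approx -25843.0$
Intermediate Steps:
$m{\left(Z,X \right)} = - \frac{7}{11}$
$\left(31 + 21\right) 7 B - m{\left(-54,-64 \right)} = \left(31 + 21\right) 7 \left(-71\right) - - \frac{7}{11} = 52 \cdot 7 \left(-71\right) + \frac{7}{11} = 364 \left(-71\right) + \frac{7}{11} = -25844 + \frac{7}{11} = - \frac{284277}{11}$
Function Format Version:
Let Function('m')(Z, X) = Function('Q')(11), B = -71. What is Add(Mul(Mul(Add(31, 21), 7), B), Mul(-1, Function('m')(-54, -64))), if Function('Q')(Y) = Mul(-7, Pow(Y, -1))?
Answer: Rational(-284277, 11) ≈ -25843.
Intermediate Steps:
Function('m')(Z, X) = Rational(-7, 11) (Function('m')(Z, X) = Mul(-7, Pow(11, -1)) = Mul(-7, Rational(1, 11)) = Rational(-7, 11))
Add(Mul(Mul(Add(31, 21), 7), B), Mul(-1, Function('m')(-54, -64))) = Add(Mul(Mul(Add(31, 21), 7), -71), Mul(-1, Rational(-7, 11))) = Add(Mul(Mul(52, 7), -71), Rational(7, 11)) = Add(Mul(364, -71), Rational(7, 11)) = Add(-25844, Rational(7, 11)) = Rational(-284277, 11)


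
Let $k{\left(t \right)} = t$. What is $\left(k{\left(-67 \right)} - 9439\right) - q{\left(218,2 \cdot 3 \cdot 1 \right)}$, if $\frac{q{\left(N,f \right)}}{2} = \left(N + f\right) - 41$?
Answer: $-9872$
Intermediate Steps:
$q{\left(N,f \right)} = -82 + 2 N + 2 f$ ($q{\left(N,f \right)} = 2 \left(\left(N + f\right) - 41\right) = 2 \left(-41 + N + f\right) = -82 + 2 N + 2 f$)
$\left(k{\left(-67 \right)} - 9439\right) - q{\left(218,2 \cdot 3 \cdot 1 \right)} = \left(-67 - 9439\right) - \left(-82 + 2 \cdot 218 + 2 \cdot 2 \cdot 3 \cdot 1\right) = -9506 - \left(-82 + 436 + 2 \cdot 6 \cdot 1\right) = -9506 - \left(-82 + 436 + 2 \cdot 6\right) = -9506 - \left(-82 + 436 + 12\right) = -9506 - 366 = -9872$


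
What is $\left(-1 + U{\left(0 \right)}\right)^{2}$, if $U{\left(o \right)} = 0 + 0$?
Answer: $1$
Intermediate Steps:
$U{\left(o \right)} = 0$
$\left(-1 + U{\left(0 \right)}\right)^{2} = \left(-1 + 0\right)^{2} = \left(-1\right)^{2} = 1$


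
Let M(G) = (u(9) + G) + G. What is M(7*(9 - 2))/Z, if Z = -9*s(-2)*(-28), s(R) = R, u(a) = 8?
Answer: -53/252 ≈ -0.21032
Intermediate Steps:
M(G) = 8 + 2*G (M(G) = (8 + G) + G = 8 + 2*G)
Z = -504 (Z = -9*(-2)*(-28) = 18*(-28) = -504)
M(7*(9 - 2))/Z = (8 + 2*(7*(9 - 2)))/(-504) = (8 + 2*(7*7))*(-1/504) = (8 + 2*49)*(-1/504) = (8 + 98)*(-1/504) = 106*(-1/504) = -53/252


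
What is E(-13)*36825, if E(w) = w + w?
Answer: -957450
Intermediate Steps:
E(w) = 2*w
E(-13)*36825 = (2*(-13))*36825 = -26*36825 = -957450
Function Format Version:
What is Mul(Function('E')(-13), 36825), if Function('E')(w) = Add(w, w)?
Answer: -957450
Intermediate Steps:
Function('E')(w) = Mul(2, w)
Mul(Function('E')(-13), 36825) = Mul(Mul(2, -13), 36825) = Mul(-26, 36825) = -957450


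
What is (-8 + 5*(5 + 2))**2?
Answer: 729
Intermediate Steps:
(-8 + 5*(5 + 2))**2 = (-8 + 5*7)**2 = (-8 + 35)**2 = 27**2 = 729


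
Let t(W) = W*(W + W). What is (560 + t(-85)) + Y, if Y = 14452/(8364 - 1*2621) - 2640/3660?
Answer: 5258977110/350323 ≈ 15012.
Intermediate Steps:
t(W) = 2*W**2 (t(W) = W*(2*W) = 2*W**2)
Y = 628880/350323 (Y = 14452/(8364 - 2621) - 2640*1/3660 = 14452/5743 - 44/61 = 628880/350323 ≈ 1.7951)
(560 + t(-85)) + Y = (560 + 2*(-85)**2) + 628880/350323 = (560 + 2*7225) + 628880/350323 = (560 + 14450) + 628880/350323 = 15010 + 628880/350323 = 5258977110/350323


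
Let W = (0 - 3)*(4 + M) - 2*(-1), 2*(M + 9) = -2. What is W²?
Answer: 400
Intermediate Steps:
M = -10 (M = -9 + (½)*(-2) = -9 - 1 = -10)
W = 20 (W = (0 - 3)*(4 - 10) - 2*(-1) = -3*(-6) + 2 = 18 + 2 = 20)
W² = 20² = 400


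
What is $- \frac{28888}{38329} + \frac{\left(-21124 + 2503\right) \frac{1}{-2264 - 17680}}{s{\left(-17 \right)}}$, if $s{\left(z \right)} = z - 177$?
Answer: $- \frac{12498369453}{16477790416} \approx -0.7585$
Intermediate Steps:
$s{\left(z \right)} = -177 + z$
$- \frac{28888}{38329} + \frac{\left(-21124 + 2503\right) \frac{1}{-2264 - 17680}}{s{\left(-17 \right)}} = - \frac{28888}{38329} + \frac{\left(-21124 + 2503\right) \frac{1}{-2264 - 17680}}{-177 - 17} = \left(-28888\right) \frac{1}{38329} + \frac{\left(-18621\right) \frac{1}{-19944}}{-194} = - \frac{28888}{38329} + \left(-18621\right) \left(- \frac{1}{19944}\right) \left(- \frac{1}{194}\right) = - \frac{28888}{38329} + \frac{2069}{2216} \left(- \frac{1}{194}\right) = - \frac{28888}{38329} - \frac{2069}{429904} = - \frac{12498369453}{16477790416}$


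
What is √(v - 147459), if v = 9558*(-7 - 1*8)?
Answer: I*√290829 ≈ 539.29*I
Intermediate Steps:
v = -143370 (v = 9558*(-7 - 8) = 9558*(-15) = -143370)
√(v - 147459) = √(-143370 - 147459) = √(-290829) = I*√290829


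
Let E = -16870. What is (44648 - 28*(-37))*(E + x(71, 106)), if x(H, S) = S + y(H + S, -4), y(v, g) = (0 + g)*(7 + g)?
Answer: -766394784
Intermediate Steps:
y(v, g) = g*(7 + g)
x(H, S) = -12 + S (x(H, S) = S - 4*(7 - 4) = S - 4*3 = S - 12 = -12 + S)
(44648 - 28*(-37))*(E + x(71, 106)) = (44648 - 28*(-37))*(-16870 + (-12 + 106)) = (44648 + 1036)*(-16870 + 94) = 45684*(-16776) = -766394784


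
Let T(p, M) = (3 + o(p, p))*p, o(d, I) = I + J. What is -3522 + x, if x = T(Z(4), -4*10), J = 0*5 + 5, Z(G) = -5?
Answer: -3537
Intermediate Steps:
J = 5 (J = 0 + 5 = 5)
o(d, I) = 5 + I (o(d, I) = I + 5 = 5 + I)
T(p, M) = p*(8 + p) (T(p, M) = (3 + (5 + p))*p = (8 + p)*p = p*(8 + p))
x = -15 (x = -5*(8 - 5) = -5*3 = -15)
-3522 + x = -3522 - 15 = -3537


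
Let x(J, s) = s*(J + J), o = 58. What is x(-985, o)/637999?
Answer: -114260/637999 ≈ -0.17909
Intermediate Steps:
x(J, s) = 2*J*s (x(J, s) = s*(2*J) = 2*J*s)
x(-985, o)/637999 = (2*(-985)*58)/637999 = -114260*1/637999 = -114260/637999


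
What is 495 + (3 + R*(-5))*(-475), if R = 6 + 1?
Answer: 15695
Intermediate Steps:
R = 7
495 + (3 + R*(-5))*(-475) = 495 + (3 + 7*(-5))*(-475) = 495 + (3 - 35)*(-475) = 495 - 32*(-475) = 495 + 15200 = 15695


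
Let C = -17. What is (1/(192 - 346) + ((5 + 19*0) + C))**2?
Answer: 3418801/23716 ≈ 144.16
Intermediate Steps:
(1/(192 - 346) + ((5 + 19*0) + C))**2 = (1/(192 - 346) + ((5 + 19*0) - 17))**2 = (1/(-154) + ((5 + 0) - 17))**2 = (-1/154 + (5 - 17))**2 = (-1/154 - 12)**2 = (-1849/154)**2 = 3418801/23716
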